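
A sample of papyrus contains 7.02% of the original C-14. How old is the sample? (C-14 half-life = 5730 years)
Age = t½ × log₂(1/ratio) = 21960 years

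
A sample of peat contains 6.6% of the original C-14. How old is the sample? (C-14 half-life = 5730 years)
Age = t½ × log₂(1/ratio) = 22470 years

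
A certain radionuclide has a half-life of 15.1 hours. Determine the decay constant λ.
λ = ln(2)/t½ = 0.0459 hour⁻¹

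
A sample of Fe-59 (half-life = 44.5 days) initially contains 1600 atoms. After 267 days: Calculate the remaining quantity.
N = N₀(1/2)^(t/t½) = 25 atoms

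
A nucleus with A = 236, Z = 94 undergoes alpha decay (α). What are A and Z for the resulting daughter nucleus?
Daughter: A = 232, Z = 92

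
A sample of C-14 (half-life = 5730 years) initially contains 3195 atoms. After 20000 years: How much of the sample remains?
N = N₀(1/2)^(t/t½) = 284.3 atoms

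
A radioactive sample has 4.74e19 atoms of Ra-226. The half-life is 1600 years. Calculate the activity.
A = λN = 2.053e16 decays/year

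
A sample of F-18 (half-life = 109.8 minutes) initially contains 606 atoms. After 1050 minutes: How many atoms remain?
N = N₀(1/2)^(t/t½) = 0.8013 atoms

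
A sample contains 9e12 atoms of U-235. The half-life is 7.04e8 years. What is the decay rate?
A = λN = 8861 decays/year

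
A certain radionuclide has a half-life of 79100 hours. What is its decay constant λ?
λ = ln(2)/t½ = 8.763e-6 hour⁻¹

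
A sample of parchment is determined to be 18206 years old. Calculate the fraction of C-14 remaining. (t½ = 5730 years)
N/N₀ = (1/2)^(t/t½) = 0.1105 = 11.1%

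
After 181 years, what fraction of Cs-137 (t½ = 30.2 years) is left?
N/N₀ = (1/2)^(t/t½) = 0.0157 = 1.57%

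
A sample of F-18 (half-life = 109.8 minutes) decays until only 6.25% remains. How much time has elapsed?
t = t½ × log₂(N₀/N) = 439.2 minutes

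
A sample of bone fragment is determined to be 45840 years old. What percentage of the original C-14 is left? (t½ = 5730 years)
N/N₀ = (1/2)^(t/t½) = 0.003906 = 0.391%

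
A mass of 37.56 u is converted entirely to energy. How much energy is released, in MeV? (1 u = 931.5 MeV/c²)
E = mc² = 34990 MeV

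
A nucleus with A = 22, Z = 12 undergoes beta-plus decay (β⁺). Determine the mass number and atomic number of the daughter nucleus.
Daughter: A = 22, Z = 11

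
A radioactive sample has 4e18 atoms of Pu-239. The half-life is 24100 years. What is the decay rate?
A = λN = 1.15e14 decays/year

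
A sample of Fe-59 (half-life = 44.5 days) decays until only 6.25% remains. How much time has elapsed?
t = t½ × log₂(N₀/N) = 178 days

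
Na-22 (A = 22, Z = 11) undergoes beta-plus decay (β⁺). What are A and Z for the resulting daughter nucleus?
Daughter: A = 22, Z = 10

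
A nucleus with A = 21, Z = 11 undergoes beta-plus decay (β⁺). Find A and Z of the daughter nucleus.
Daughter: A = 21, Z = 10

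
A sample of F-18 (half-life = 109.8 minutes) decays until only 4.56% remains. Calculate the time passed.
t = t½ × log₂(N₀/N) = 489.1 minutes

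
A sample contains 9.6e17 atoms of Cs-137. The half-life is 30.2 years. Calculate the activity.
A = λN = 2.203e16 decays/year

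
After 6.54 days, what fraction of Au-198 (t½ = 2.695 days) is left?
N/N₀ = (1/2)^(t/t½) = 0.186 = 18.6%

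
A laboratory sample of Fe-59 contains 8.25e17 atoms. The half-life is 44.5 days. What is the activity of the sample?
A = λN = 1.285e16 decays/day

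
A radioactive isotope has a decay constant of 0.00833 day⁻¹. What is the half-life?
t½ = ln(2)/λ = 83.21 days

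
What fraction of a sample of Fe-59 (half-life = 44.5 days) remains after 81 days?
N/N₀ = (1/2)^(t/t½) = 0.2832 = 28.3%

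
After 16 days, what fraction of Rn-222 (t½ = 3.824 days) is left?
N/N₀ = (1/2)^(t/t½) = 0.05501 = 5.5%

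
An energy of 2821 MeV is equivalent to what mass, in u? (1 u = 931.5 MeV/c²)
m = E/c² = 3.028 u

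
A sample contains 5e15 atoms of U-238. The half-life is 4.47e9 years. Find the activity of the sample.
A = λN = 7.753e5 decays/year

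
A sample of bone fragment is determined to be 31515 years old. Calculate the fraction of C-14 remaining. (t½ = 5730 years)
N/N₀ = (1/2)^(t/t½) = 0.0221 = 2.21%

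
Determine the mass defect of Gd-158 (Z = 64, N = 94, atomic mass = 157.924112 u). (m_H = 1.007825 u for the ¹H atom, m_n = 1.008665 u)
Δm = Z·m_H + N·m_n − M = 1.391 u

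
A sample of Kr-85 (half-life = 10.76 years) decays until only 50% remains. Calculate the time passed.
t = t½ × log₂(N₀/N) = 10.76 years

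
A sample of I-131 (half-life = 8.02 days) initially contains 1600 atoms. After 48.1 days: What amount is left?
N = N₀(1/2)^(t/t½) = 25.04 atoms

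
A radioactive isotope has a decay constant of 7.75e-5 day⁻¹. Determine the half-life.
t½ = ln(2)/λ = 8944 days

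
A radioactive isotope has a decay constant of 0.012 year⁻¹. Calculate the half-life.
t½ = ln(2)/λ = 57.76 years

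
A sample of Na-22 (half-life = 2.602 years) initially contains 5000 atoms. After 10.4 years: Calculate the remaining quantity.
N = N₀(1/2)^(t/t½) = 313.2 atoms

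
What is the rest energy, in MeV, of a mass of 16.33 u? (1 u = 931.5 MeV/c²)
E = mc² = 15210 MeV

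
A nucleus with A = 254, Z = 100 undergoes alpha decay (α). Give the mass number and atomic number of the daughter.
Daughter: A = 250, Z = 98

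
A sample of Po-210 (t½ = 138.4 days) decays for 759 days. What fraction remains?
N/N₀ = (1/2)^(t/t½) = 0.02234 = 2.23%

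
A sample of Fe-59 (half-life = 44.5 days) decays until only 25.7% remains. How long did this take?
t = t½ × log₂(N₀/N) = 87.23 days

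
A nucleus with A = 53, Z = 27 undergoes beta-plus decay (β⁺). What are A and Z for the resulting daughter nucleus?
Daughter: A = 53, Z = 26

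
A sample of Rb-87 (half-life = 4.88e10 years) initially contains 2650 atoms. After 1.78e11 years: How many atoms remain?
N = N₀(1/2)^(t/t½) = 211.5 atoms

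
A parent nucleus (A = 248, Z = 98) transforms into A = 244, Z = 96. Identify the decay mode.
ΔA = -4, ΔZ = -2 ⇒ alpha decay (α)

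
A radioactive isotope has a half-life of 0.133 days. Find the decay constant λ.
λ = ln(2)/t½ = 5.212 day⁻¹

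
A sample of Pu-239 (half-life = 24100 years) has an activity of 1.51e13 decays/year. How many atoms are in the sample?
N = A/λ = 5.25e17 atoms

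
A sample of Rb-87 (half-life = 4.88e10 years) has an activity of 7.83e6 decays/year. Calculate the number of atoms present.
N = A/λ = 5.513e17 atoms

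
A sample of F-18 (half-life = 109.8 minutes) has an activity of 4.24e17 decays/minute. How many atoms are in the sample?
N = A/λ = 6.716e19 atoms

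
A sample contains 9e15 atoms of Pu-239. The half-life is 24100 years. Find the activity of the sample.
A = λN = 2.589e11 decays/year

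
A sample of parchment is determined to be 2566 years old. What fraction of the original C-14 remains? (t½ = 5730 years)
N/N₀ = (1/2)^(t/t½) = 0.7332 = 73.3%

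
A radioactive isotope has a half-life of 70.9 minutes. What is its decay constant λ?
λ = ln(2)/t½ = 0.009776 minute⁻¹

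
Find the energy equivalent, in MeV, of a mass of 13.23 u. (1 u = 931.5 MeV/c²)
E = mc² = 12320 MeV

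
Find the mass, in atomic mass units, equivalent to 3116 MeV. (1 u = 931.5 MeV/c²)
m = E/c² = 3.345 u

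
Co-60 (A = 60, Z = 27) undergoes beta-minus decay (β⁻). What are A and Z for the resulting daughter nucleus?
Daughter: A = 60, Z = 28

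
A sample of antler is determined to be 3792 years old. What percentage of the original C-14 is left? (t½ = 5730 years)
N/N₀ = (1/2)^(t/t½) = 0.6321 = 63.2%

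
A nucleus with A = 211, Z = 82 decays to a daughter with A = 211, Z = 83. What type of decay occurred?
ΔA = 0, ΔZ = +1 ⇒ beta-minus decay (β⁻)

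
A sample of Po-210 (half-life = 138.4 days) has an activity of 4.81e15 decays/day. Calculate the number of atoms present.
N = A/λ = 9.604e17 atoms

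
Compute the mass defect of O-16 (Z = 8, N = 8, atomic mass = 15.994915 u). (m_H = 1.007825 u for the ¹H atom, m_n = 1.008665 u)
Δm = Z·m_H + N·m_n − M = 0.137 u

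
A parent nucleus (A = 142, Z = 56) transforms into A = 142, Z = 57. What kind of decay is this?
ΔA = 0, ΔZ = +1 ⇒ beta-minus decay (β⁻)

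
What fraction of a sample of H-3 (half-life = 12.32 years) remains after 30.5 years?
N/N₀ = (1/2)^(t/t½) = 0.1798 = 18%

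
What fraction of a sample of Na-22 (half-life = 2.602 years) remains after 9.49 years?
N/N₀ = (1/2)^(t/t½) = 0.07982 = 7.98%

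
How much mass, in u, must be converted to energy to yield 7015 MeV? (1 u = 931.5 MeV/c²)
m = E/c² = 7.531 u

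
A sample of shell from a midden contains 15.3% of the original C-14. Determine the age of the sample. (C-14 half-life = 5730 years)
Age = t½ × log₂(1/ratio) = 15520 years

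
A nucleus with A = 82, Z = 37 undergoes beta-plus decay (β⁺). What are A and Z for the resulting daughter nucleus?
Daughter: A = 82, Z = 36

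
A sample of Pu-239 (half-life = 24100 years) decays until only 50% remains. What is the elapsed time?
t = t½ × log₂(N₀/N) = 24100 years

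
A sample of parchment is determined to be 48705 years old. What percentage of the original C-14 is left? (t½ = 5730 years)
N/N₀ = (1/2)^(t/t½) = 0.002762 = 0.276%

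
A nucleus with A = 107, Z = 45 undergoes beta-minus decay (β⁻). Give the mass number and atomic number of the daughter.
Daughter: A = 107, Z = 46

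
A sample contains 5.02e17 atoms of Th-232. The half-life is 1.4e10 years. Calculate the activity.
A = λN = 2.485e7 decays/year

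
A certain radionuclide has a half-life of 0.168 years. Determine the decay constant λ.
λ = ln(2)/t½ = 4.126 year⁻¹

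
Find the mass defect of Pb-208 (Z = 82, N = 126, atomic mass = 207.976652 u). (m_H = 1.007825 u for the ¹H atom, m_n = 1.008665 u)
Δm = Z·m_H + N·m_n − M = 1.757 u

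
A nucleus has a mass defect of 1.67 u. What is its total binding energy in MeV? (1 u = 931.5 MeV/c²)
B.E. = Δm × 931.5 = 1556 MeV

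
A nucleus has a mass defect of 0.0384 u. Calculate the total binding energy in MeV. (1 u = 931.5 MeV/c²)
B.E. = Δm × 931.5 = 35.77 MeV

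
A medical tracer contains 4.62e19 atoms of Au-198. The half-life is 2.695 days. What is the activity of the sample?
A = λN = 1.188e19 decays/day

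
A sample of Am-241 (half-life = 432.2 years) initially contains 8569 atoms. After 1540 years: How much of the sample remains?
N = N₀(1/2)^(t/t½) = 725 atoms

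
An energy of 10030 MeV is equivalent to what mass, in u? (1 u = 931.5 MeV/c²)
m = E/c² = 10.77 u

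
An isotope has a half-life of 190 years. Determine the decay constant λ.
λ = ln(2)/t½ = 0.003648 year⁻¹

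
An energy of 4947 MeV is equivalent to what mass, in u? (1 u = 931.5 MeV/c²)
m = E/c² = 5.311 u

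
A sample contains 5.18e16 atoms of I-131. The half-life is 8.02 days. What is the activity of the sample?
A = λN = 4.477e15 decays/day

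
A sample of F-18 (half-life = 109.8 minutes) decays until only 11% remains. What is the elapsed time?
t = t½ × log₂(N₀/N) = 349.6 minutes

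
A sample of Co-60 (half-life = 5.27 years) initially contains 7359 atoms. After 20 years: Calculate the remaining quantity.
N = N₀(1/2)^(t/t½) = 530.1 atoms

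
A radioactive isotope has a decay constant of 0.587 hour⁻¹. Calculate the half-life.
t½ = ln(2)/λ = 1.181 hours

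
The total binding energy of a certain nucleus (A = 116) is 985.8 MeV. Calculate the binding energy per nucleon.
B.E./A = 985.8/116 = 8.498 MeV/nucleon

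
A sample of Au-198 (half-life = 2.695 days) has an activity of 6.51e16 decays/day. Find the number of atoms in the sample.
N = A/λ = 2.531e17 atoms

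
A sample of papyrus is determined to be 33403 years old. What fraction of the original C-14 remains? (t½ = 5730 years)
N/N₀ = (1/2)^(t/t½) = 0.01759 = 1.76%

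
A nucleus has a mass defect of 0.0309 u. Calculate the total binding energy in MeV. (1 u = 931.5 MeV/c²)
B.E. = Δm × 931.5 = 28.78 MeV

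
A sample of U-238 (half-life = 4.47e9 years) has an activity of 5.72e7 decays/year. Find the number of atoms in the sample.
N = A/λ = 3.689e17 atoms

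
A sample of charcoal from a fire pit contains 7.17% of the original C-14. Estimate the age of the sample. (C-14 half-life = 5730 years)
Age = t½ × log₂(1/ratio) = 21780 years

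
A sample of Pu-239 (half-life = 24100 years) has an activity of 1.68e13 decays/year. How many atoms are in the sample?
N = A/λ = 5.841e17 atoms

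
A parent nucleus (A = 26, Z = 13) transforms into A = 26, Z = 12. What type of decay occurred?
ΔA = 0, ΔZ = -1 ⇒ beta-plus decay (β⁺) or electron capture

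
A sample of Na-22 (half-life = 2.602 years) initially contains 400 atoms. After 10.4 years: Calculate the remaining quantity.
N = N₀(1/2)^(t/t½) = 25.05 atoms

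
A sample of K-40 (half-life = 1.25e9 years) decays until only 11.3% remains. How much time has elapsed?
t = t½ × log₂(N₀/N) = 3.932e9 years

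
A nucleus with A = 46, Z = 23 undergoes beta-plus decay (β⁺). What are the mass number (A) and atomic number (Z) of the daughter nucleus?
Daughter: A = 46, Z = 22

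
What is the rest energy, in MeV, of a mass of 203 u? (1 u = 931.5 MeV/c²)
E = mc² = 1.891e5 MeV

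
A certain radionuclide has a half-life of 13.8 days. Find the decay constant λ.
λ = ln(2)/t½ = 0.05023 day⁻¹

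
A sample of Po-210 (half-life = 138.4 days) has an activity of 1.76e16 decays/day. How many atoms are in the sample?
N = A/λ = 3.514e18 atoms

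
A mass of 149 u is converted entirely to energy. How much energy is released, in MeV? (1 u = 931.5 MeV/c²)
E = mc² = 1.388e5 MeV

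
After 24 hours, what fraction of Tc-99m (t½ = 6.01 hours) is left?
N/N₀ = (1/2)^(t/t½) = 0.06279 = 6.28%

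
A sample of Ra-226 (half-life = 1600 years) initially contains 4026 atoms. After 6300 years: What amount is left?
N = N₀(1/2)^(t/t½) = 262.8 atoms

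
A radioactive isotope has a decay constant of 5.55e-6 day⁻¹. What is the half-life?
t½ = ln(2)/λ = 1.249e5 days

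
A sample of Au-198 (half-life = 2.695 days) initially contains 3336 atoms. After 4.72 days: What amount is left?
N = N₀(1/2)^(t/t½) = 990.8 atoms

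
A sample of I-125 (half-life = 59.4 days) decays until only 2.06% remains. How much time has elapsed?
t = t½ × log₂(N₀/N) = 332.7 days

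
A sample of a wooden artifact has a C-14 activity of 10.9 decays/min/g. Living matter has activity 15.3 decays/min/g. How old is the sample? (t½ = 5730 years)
Age = t½ × log₂(A₀/A) = 2803 years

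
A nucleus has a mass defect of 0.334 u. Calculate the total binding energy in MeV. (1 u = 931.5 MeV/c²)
B.E. = Δm × 931.5 = 311.1 MeV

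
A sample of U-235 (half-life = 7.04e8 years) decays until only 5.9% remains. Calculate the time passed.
t = t½ × log₂(N₀/N) = 2.875e9 years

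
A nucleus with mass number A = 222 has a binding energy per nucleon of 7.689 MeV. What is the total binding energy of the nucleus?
B.E. = 7.689 × 222 = 1707 MeV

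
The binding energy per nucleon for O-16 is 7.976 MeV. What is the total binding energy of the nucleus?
B.E. = 7.976 × 16 = 127.6 MeV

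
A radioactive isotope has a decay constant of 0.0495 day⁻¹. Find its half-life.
t½ = ln(2)/λ = 14 days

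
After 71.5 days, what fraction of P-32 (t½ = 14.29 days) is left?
N/N₀ = (1/2)^(t/t½) = 0.03117 = 3.12%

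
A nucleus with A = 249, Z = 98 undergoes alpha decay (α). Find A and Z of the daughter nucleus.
Daughter: A = 245, Z = 96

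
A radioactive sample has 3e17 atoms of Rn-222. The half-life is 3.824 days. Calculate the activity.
A = λN = 5.438e16 decays/day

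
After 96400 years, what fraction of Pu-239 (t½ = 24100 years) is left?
N/N₀ = (1/2)^(t/t½) = 0.0625 = 6.25%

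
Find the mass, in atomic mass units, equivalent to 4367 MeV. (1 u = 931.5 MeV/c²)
m = E/c² = 4.688 u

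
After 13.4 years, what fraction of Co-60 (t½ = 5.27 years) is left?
N/N₀ = (1/2)^(t/t½) = 0.1716 = 17.2%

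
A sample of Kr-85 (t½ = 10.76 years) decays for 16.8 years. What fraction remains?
N/N₀ = (1/2)^(t/t½) = 0.3388 = 33.9%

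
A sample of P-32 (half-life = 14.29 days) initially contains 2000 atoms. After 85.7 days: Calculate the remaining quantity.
N = N₀(1/2)^(t/t½) = 31.31 atoms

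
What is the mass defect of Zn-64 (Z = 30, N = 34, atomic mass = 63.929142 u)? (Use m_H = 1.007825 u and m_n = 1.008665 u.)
Δm = Z·m_H + N·m_n − M = 0.6002 u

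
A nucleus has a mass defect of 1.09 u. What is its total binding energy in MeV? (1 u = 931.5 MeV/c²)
B.E. = Δm × 931.5 = 1015 MeV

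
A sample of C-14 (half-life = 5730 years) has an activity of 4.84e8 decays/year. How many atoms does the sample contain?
N = A/λ = 4.001e12 atoms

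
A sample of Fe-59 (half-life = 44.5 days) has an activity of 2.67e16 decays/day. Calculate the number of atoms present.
N = A/λ = 1.714e18 atoms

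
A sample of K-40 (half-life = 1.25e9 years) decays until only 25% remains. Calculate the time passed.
t = t½ × log₂(N₀/N) = 2.5e9 years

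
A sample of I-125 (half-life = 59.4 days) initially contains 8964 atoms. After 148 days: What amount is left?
N = N₀(1/2)^(t/t½) = 1594 atoms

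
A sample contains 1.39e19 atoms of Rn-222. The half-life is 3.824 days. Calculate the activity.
A = λN = 2.52e18 decays/day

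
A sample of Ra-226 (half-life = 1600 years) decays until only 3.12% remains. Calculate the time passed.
t = t½ × log₂(N₀/N) = 8004 years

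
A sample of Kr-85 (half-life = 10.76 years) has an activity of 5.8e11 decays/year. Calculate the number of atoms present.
N = A/λ = 9.004e12 atoms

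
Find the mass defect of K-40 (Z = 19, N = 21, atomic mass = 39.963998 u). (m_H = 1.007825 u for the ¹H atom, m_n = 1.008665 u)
Δm = Z·m_H + N·m_n − M = 0.3666 u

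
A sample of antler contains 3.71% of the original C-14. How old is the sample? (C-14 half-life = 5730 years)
Age = t½ × log₂(1/ratio) = 27230 years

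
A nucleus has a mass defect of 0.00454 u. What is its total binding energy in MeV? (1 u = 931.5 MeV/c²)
B.E. = Δm × 931.5 = 4.229 MeV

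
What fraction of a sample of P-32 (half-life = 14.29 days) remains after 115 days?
N/N₀ = (1/2)^(t/t½) = 0.00378 = 0.378%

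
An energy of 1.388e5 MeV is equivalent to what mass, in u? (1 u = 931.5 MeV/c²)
m = E/c² = 149 u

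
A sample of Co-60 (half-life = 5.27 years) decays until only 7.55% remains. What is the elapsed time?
t = t½ × log₂(N₀/N) = 19.64 years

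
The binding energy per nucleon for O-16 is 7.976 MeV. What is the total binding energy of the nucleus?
B.E. = 7.976 × 16 = 127.6 MeV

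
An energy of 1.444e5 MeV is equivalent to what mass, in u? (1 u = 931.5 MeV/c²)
m = E/c² = 155 u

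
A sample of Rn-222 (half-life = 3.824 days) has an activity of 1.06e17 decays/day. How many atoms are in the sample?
N = A/λ = 5.848e17 atoms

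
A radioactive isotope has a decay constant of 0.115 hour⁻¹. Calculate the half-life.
t½ = ln(2)/λ = 6.027 hours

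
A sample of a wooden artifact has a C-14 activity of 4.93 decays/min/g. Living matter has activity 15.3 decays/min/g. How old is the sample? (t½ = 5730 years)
Age = t½ × log₂(A₀/A) = 9362 years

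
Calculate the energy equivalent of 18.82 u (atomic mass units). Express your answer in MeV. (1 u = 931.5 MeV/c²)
E = mc² = 17530 MeV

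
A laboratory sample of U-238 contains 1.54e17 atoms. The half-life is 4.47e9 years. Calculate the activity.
A = λN = 2.388e7 decays/year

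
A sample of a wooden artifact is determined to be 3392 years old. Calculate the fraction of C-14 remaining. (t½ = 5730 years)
N/N₀ = (1/2)^(t/t½) = 0.6634 = 66.3%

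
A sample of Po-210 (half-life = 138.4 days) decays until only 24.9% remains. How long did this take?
t = t½ × log₂(N₀/N) = 277.6 days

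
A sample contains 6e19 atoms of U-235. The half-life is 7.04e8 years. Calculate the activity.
A = λN = 5.908e10 decays/year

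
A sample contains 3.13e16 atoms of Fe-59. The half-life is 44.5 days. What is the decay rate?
A = λN = 4.875e14 decays/day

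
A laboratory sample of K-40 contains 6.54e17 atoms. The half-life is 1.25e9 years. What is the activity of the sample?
A = λN = 3.627e8 decays/year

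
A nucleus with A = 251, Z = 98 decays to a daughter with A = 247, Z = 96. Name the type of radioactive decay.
ΔA = -4, ΔZ = -2 ⇒ alpha decay (α)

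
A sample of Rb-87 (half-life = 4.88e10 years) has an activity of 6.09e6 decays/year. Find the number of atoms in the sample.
N = A/λ = 4.288e17 atoms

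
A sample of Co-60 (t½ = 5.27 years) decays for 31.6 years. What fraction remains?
N/N₀ = (1/2)^(t/t½) = 0.01567 = 1.57%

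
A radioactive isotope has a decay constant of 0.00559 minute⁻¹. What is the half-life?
t½ = ln(2)/λ = 124 minutes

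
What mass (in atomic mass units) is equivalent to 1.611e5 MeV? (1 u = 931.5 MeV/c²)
m = E/c² = 172.9 u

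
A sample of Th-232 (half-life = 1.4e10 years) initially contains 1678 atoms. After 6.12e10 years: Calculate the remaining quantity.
N = N₀(1/2)^(t/t½) = 81.07 atoms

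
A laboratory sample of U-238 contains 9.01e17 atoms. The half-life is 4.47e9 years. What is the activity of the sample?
A = λN = 1.397e8 decays/year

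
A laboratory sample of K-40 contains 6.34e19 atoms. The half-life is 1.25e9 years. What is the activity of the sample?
A = λN = 3.516e10 decays/year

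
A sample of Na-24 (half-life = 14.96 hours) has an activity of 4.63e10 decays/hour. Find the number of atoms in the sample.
N = A/λ = 9.993e11 atoms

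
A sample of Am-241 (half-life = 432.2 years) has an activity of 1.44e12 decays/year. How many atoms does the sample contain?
N = A/λ = 8.979e14 atoms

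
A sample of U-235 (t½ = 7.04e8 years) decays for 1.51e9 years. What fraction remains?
N/N₀ = (1/2)^(t/t½) = 0.2261 = 22.6%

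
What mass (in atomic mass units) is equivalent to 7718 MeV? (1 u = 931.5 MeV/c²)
m = E/c² = 8.286 u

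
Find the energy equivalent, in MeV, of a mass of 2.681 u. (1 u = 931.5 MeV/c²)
E = mc² = 2497 MeV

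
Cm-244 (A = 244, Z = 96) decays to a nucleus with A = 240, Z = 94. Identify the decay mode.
ΔA = -4, ΔZ = -2 ⇒ alpha decay (α)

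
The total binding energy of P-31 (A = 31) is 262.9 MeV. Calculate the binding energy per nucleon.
B.E./A = 262.9/31 = 8.481 MeV/nucleon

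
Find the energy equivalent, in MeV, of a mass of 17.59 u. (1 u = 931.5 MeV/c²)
E = mc² = 16390 MeV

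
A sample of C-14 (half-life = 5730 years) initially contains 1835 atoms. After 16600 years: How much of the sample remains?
N = N₀(1/2)^(t/t½) = 246.3 atoms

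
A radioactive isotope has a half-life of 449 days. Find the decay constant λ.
λ = ln(2)/t½ = 0.001544 day⁻¹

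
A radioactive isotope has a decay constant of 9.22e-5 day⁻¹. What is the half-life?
t½ = ln(2)/λ = 7518 days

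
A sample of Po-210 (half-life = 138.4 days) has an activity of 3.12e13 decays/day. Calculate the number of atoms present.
N = A/λ = 6.23e15 atoms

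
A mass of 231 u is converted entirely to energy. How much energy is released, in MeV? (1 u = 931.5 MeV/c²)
E = mc² = 2.152e5 MeV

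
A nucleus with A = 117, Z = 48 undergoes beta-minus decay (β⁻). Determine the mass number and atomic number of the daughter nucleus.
Daughter: A = 117, Z = 49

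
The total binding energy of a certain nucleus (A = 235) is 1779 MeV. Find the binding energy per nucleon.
B.E./A = 1779/235 = 7.57 MeV/nucleon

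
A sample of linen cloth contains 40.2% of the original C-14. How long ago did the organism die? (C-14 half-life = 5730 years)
Age = t½ × log₂(1/ratio) = 7533 years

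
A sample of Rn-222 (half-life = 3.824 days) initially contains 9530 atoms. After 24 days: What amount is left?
N = N₀(1/2)^(t/t½) = 123 atoms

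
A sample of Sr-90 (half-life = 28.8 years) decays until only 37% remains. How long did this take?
t = t½ × log₂(N₀/N) = 41.31 years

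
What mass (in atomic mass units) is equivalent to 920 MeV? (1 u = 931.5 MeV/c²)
m = E/c² = 0.9877 u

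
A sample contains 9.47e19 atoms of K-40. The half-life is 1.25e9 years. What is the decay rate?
A = λN = 5.251e10 decays/year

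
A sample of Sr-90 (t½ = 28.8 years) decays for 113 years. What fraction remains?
N/N₀ = (1/2)^(t/t½) = 0.0659 = 6.59%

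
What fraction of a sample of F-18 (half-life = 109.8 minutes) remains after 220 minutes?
N/N₀ = (1/2)^(t/t½) = 0.2494 = 24.9%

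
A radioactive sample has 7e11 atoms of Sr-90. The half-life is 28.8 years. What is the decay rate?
A = λN = 1.685e10 decays/year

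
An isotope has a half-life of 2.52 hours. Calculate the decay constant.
λ = ln(2)/t½ = 0.2751 hour⁻¹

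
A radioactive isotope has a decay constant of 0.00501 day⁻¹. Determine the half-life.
t½ = ln(2)/λ = 138.4 days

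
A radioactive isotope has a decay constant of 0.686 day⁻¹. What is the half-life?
t½ = ln(2)/λ = 1.01 days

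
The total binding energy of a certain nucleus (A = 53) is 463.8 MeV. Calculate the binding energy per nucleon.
B.E./A = 463.8/53 = 8.751 MeV/nucleon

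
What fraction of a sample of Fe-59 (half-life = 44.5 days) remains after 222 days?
N/N₀ = (1/2)^(t/t½) = 0.03149 = 3.15%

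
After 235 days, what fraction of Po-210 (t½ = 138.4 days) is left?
N/N₀ = (1/2)^(t/t½) = 0.3082 = 30.8%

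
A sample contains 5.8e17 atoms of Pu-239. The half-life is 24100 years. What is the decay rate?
A = λN = 1.668e13 decays/year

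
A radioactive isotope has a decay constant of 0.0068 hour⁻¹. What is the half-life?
t½ = ln(2)/λ = 101.9 hours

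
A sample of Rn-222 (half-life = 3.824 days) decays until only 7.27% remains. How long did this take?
t = t½ × log₂(N₀/N) = 14.46 days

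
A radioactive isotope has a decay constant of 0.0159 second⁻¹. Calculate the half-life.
t½ = ln(2)/λ = 43.59 seconds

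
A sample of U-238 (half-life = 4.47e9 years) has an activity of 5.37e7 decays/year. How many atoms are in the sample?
N = A/λ = 3.463e17 atoms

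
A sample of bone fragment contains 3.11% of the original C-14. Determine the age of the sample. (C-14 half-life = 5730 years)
Age = t½ × log₂(1/ratio) = 28690 years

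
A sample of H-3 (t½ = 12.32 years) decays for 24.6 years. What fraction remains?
N/N₀ = (1/2)^(t/t½) = 0.2506 = 25.1%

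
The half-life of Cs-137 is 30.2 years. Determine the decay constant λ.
λ = ln(2)/t½ = 0.02295 year⁻¹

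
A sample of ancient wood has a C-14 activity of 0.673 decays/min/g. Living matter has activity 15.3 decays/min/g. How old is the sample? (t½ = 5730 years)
Age = t½ × log₂(A₀/A) = 25820 years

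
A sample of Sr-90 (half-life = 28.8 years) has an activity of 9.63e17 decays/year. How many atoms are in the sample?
N = A/λ = 4.001e19 atoms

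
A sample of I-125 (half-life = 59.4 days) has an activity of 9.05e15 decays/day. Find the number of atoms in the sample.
N = A/λ = 7.755e17 atoms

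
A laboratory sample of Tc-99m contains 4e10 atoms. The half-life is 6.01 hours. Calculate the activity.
A = λN = 4.613e9 decays/hour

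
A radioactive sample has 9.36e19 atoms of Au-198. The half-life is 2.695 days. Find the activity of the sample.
A = λN = 2.407e19 decays/day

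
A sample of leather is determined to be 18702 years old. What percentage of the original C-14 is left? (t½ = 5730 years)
N/N₀ = (1/2)^(t/t½) = 0.1041 = 10.4%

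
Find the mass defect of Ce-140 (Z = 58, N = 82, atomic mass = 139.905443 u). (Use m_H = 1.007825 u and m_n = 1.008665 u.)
Δm = Z·m_H + N·m_n − M = 1.259 u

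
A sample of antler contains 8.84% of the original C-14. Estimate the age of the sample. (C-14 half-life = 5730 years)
Age = t½ × log₂(1/ratio) = 20050 years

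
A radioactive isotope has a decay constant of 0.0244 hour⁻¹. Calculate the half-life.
t½ = ln(2)/λ = 28.41 hours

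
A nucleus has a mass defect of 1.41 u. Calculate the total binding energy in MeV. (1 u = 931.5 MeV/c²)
B.E. = Δm × 931.5 = 1313 MeV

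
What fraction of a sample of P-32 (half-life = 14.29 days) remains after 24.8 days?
N/N₀ = (1/2)^(t/t½) = 0.3003 = 30%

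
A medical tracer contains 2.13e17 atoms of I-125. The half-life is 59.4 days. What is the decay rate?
A = λN = 2.486e15 decays/day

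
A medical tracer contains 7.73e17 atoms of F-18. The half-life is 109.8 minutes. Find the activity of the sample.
A = λN = 4.88e15 decays/minute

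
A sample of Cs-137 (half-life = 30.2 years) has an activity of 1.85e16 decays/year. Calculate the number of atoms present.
N = A/λ = 8.06e17 atoms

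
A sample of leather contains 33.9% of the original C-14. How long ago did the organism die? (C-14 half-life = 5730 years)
Age = t½ × log₂(1/ratio) = 8942 years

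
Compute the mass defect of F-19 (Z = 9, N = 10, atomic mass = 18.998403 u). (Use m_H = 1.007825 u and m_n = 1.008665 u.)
Δm = Z·m_H + N·m_n − M = 0.1587 u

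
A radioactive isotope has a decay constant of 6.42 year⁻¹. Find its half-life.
t½ = ln(2)/λ = 0.108 years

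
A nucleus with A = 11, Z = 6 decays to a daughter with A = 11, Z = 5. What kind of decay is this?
ΔA = 0, ΔZ = -1 ⇒ beta-plus decay (β⁺) or electron capture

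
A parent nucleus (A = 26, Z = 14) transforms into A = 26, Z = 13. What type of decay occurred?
ΔA = 0, ΔZ = -1 ⇒ beta-plus decay (β⁺) or electron capture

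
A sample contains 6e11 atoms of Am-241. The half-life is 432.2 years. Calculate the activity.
A = λN = 9.623e8 decays/year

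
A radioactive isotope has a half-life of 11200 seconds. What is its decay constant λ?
λ = ln(2)/t½ = 6.189e-5 second⁻¹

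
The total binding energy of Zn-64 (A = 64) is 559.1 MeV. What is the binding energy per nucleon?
B.E./A = 559.1/64 = 8.736 MeV/nucleon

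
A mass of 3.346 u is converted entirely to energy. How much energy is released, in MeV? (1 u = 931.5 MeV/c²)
E = mc² = 3117 MeV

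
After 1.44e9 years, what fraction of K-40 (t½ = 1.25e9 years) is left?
N/N₀ = (1/2)^(t/t½) = 0.45 = 45%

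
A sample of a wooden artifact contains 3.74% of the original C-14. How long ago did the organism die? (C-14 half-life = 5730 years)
Age = t½ × log₂(1/ratio) = 27160 years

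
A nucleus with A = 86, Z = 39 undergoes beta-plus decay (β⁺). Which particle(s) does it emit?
β⁺: positron (e⁺) + neutrino (νₑ)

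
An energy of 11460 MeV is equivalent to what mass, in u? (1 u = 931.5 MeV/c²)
m = E/c² = 12.3 u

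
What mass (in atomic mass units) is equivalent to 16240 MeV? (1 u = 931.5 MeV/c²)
m = E/c² = 17.43 u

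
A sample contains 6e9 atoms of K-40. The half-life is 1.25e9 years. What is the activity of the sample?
A = λN = 3.327 decays/year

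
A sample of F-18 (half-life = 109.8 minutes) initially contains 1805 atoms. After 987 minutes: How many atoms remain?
N = N₀(1/2)^(t/t½) = 3.552 atoms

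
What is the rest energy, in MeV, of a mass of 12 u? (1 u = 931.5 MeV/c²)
E = mc² = 11180 MeV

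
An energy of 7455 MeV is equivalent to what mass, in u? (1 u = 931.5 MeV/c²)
m = E/c² = 8.003 u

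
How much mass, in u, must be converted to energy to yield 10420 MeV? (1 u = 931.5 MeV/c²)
m = E/c² = 11.19 u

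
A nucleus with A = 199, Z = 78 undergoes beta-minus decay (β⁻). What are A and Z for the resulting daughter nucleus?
Daughter: A = 199, Z = 79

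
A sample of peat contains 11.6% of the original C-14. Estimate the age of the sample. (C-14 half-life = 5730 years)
Age = t½ × log₂(1/ratio) = 17810 years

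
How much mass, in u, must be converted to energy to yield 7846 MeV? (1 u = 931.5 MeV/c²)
m = E/c² = 8.423 u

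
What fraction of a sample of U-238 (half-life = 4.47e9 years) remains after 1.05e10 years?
N/N₀ = (1/2)^(t/t½) = 0.1963 = 19.6%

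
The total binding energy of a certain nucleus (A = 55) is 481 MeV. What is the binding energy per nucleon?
B.E./A = 481/55 = 8.745 MeV/nucleon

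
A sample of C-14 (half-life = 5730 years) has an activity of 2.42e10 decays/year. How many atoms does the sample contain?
N = A/λ = 2.001e14 atoms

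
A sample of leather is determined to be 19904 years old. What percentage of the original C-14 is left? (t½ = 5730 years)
N/N₀ = (1/2)^(t/t½) = 0.09002 = 9%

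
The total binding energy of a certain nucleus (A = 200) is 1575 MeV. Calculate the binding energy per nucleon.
B.E./A = 1575/200 = 7.875 MeV/nucleon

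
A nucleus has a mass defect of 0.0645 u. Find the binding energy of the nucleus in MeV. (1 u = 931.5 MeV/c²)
B.E. = Δm × 931.5 = 60.08 MeV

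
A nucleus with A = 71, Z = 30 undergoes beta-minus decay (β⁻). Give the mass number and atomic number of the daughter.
Daughter: A = 71, Z = 31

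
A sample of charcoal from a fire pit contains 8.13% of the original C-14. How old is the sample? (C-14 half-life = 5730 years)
Age = t½ × log₂(1/ratio) = 20750 years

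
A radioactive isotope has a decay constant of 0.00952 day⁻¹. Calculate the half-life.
t½ = ln(2)/λ = 72.81 days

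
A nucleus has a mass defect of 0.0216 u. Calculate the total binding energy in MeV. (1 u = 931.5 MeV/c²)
B.E. = Δm × 931.5 = 20.12 MeV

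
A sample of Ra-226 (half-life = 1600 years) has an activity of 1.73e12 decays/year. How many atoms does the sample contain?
N = A/λ = 3.993e15 atoms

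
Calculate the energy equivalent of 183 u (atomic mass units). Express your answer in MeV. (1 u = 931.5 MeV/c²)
E = mc² = 1.705e5 MeV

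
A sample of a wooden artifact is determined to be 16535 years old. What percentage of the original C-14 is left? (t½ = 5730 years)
N/N₀ = (1/2)^(t/t½) = 0.1353 = 13.5%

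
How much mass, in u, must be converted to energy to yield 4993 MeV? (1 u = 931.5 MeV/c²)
m = E/c² = 5.36 u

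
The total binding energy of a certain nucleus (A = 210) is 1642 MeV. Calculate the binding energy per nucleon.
B.E./A = 1642/210 = 7.819 MeV/nucleon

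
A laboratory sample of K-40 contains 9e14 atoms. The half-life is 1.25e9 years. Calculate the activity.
A = λN = 4.991e5 decays/year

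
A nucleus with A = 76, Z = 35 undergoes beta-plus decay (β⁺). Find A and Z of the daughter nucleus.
Daughter: A = 76, Z = 34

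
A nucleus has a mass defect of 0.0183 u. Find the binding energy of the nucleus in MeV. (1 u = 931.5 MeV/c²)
B.E. = Δm × 931.5 = 17.05 MeV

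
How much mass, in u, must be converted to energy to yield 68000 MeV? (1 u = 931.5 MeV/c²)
m = E/c² = 73 u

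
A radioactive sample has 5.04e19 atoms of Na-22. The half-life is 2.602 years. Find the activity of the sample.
A = λN = 1.343e19 decays/year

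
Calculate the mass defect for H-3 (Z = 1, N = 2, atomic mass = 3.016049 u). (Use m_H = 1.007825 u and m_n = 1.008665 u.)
Δm = Z·m_H + N·m_n − M = 0.009106 u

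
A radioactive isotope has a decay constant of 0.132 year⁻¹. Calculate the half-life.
t½ = ln(2)/λ = 5.251 years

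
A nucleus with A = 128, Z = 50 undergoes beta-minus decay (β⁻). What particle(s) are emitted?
β⁻: electron (e⁻) + antineutrino (ν̄ₑ)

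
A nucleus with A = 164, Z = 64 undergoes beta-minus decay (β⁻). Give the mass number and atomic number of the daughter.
Daughter: A = 164, Z = 65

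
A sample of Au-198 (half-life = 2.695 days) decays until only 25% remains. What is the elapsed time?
t = t½ × log₂(N₀/N) = 5.39 days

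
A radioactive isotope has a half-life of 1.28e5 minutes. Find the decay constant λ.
λ = ln(2)/t½ = 5.415e-6 minute⁻¹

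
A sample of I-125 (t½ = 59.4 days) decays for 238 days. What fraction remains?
N/N₀ = (1/2)^(t/t½) = 0.06221 = 6.22%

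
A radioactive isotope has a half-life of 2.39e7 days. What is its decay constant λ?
λ = ln(2)/t½ = 2.9e-8 day⁻¹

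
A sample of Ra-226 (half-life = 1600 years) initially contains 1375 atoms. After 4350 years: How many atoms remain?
N = N₀(1/2)^(t/t½) = 208.9 atoms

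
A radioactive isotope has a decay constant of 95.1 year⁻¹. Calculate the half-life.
t½ = ln(2)/λ = 0.007289 years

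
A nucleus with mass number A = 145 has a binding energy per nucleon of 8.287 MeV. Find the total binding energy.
B.E. = 8.287 × 145 = 1202 MeV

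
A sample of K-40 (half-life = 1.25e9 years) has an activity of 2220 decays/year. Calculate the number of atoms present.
N = A/λ = 4.003e12 atoms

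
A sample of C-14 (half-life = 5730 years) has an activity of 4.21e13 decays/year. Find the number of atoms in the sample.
N = A/λ = 3.48e17 atoms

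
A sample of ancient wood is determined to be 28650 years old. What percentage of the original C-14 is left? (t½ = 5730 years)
N/N₀ = (1/2)^(t/t½) = 0.03125 = 3.12%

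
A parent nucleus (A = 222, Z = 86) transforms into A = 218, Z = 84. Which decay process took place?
ΔA = -4, ΔZ = -2 ⇒ alpha decay (α)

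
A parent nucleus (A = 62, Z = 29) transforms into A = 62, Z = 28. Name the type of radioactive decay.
ΔA = 0, ΔZ = -1 ⇒ beta-plus decay (β⁺) or electron capture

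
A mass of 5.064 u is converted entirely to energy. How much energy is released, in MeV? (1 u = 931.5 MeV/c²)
E = mc² = 4717 MeV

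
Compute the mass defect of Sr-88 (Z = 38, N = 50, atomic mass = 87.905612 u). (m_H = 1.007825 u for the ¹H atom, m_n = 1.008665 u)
Δm = Z·m_H + N·m_n − M = 0.825 u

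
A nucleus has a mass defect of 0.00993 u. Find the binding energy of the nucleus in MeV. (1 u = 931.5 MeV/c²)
B.E. = Δm × 931.5 = 9.25 MeV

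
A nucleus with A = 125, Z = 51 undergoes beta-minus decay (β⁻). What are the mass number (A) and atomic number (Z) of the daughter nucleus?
Daughter: A = 125, Z = 52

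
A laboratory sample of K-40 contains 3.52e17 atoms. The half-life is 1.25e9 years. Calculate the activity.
A = λN = 1.952e8 decays/year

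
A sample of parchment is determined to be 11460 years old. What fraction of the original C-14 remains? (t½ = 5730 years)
N/N₀ = (1/2)^(t/t½) = 0.25 = 25%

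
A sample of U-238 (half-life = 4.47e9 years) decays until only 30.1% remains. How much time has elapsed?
t = t½ × log₂(N₀/N) = 7.743e9 years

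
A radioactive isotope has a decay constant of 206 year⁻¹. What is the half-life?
t½ = ln(2)/λ = 0.003365 years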